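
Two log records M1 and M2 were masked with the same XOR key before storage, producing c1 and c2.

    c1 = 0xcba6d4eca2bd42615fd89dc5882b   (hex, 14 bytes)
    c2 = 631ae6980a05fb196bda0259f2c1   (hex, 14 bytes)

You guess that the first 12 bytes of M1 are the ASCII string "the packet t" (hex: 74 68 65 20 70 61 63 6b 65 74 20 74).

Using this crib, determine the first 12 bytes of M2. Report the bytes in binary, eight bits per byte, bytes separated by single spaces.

11011100 11010100 01010111 01010100 11011000 11011001 11011010 00010011 01010001 01110110 10111111 11101000

First, c1 ⊕ c2 = (M1 ⊕ K) ⊕ (M2 ⊕ K) = M1 ⊕ M2, so the key drops out. Then M2 = (M1 ⊕ M2) ⊕ M1 over the first 12 bytes.
byte 0: (cb ^ 63) ^ 74 = a8 ^ 74 = dc
byte 1: (a6 ^ 1a) ^ 68 = bc ^ 68 = d4
byte 2: (d4 ^ e6) ^ 65 = 32 ^ 65 = 57
byte 3: (ec ^ 98) ^ 20 = 74 ^ 20 = 54
byte 4: (a2 ^ 0a) ^ 70 = a8 ^ 70 = d8
byte 5: (bd ^ 05) ^ 61 = b8 ^ 61 = d9
byte 6: (42 ^ fb) ^ 63 = b9 ^ 63 = da
byte 7: (61 ^ 19) ^ 6b = 78 ^ 6b = 13
byte 8: (5f ^ 6b) ^ 65 = 34 ^ 65 = 51
byte 9: (d8 ^ da) ^ 74 = 02 ^ 74 = 76
byte 10: (9d ^ 02) ^ 20 = 9f ^ 20 = bf
byte 11: (c5 ^ 59) ^ 74 = 9c ^ 74 = e8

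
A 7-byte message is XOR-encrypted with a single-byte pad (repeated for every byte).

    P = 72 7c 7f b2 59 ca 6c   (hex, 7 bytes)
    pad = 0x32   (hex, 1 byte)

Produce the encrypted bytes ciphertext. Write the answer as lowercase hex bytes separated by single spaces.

The 1-byte key repeats, so the effective keystream is 32 32 32 32 32 32 32.
byte 0: 72 xor 32 = 40
byte 1: 7c xor 32 = 4e
byte 2: 7f xor 32 = 4d
byte 3: b2 xor 32 = 80
byte 4: 59 xor 32 = 6b
byte 5: ca xor 32 = f8
byte 6: 6c xor 32 = 5e

40 4e 4d 80 6b f8 5e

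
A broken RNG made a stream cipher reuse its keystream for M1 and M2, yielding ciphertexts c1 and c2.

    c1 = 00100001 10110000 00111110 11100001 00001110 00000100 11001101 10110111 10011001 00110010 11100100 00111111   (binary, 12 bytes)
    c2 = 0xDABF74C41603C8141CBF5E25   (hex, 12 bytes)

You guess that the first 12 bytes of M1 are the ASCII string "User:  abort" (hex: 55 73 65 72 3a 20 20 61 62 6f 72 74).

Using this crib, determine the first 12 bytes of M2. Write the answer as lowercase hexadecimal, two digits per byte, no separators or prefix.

First, c1 ⊕ c2 = (M1 ⊕ K) ⊕ (M2 ⊕ K) = M1 ⊕ M2, so the key drops out. Then M2 = (M1 ⊕ M2) ⊕ M1 over the first 12 bytes.
byte 0: (21 ^ da) ^ 55 = fb ^ 55 = ae
byte 1: (b0 ^ bf) ^ 73 = 0f ^ 73 = 7c
byte 2: (3e ^ 74) ^ 65 = 4a ^ 65 = 2f
byte 3: (e1 ^ c4) ^ 72 = 25 ^ 72 = 57
byte 4: (0e ^ 16) ^ 3a = 18 ^ 3a = 22
byte 5: (04 ^ 03) ^ 20 = 07 ^ 20 = 27
byte 6: (cd ^ c8) ^ 20 = 05 ^ 20 = 25
byte 7: (b7 ^ 14) ^ 61 = a3 ^ 61 = c2
byte 8: (99 ^ 1c) ^ 62 = 85 ^ 62 = e7
byte 9: (32 ^ bf) ^ 6f = 8d ^ 6f = e2
byte 10: (e4 ^ 5e) ^ 72 = ba ^ 72 = c8
byte 11: (3f ^ 25) ^ 74 = 1a ^ 74 = 6e

ae7c2f57222725c2e7e2c86e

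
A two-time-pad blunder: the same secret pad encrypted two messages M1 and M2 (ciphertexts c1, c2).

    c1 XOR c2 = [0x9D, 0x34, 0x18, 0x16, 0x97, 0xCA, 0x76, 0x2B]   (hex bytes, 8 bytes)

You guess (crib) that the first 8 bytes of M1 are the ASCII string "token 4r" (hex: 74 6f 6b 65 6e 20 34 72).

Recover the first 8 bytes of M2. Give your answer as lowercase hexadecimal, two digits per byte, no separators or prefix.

Since c1 ⊕ c2 = M1 ⊕ M2, XORing with the guessed M1 bytes yields the corresponding M2 bytes: M2 = (c1 ⊕ c2) ⊕ M1.
byte 0: 9d XOR 74 = e9
byte 1: 34 XOR 6f = 5b
byte 2: 18 XOR 6b = 73
byte 3: 16 XOR 65 = 73
byte 4: 97 XOR 6e = f9
byte 5: ca XOR 20 = ea
byte 6: 76 XOR 34 = 42
byte 7: 2b XOR 72 = 59

e95b7373f9ea4259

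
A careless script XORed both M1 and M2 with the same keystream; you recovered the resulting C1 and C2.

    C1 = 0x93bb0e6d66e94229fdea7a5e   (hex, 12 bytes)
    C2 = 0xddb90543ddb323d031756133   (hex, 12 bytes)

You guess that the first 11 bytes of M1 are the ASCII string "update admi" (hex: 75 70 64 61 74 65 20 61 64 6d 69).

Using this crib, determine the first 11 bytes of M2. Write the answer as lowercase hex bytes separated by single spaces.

3b 72 6f 4f cf 3f 41 98 a8 f2 72

First, C1 ⊕ C2 = (M1 ⊕ K) ⊕ (M2 ⊕ K) = M1 ⊕ M2, so the key drops out. Then M2 = (M1 ⊕ M2) ⊕ M1 over the first 11 bytes.
byte 0: (93 xor dd) xor 75 = 4e xor 75 = 3b
byte 1: (bb xor b9) xor 70 = 02 xor 70 = 72
byte 2: (0e xor 05) xor 64 = 0b xor 64 = 6f
byte 3: (6d xor 43) xor 61 = 2e xor 61 = 4f
byte 4: (66 xor dd) xor 74 = bb xor 74 = cf
byte 5: (e9 xor b3) xor 65 = 5a xor 65 = 3f
byte 6: (42 xor 23) xor 20 = 61 xor 20 = 41
byte 7: (29 xor d0) xor 61 = f9 xor 61 = 98
byte 8: (fd xor 31) xor 64 = cc xor 64 = a8
byte 9: (ea xor 75) xor 6d = 9f xor 6d = f2
byte 10: (7a xor 61) xor 69 = 1b xor 69 = 72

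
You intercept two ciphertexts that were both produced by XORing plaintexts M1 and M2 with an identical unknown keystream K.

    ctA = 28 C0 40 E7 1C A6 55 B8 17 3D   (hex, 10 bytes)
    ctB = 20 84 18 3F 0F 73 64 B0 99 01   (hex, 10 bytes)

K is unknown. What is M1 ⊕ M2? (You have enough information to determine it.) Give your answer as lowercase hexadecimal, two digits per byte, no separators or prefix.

084458d813d531088e3c

ctA ⊕ ctB = (M1 ⊕ K) ⊕ (M2 ⊕ K) = M1 ⊕ M2 — the shared key cancels under XOR.
28 ^ 20 = 08
c0 ^ 84 = 44
40 ^ 18 = 58
e7 ^ 3f = d8
1c ^ 0f = 13
a6 ^ 73 = d5
55 ^ 64 = 31
b8 ^ b0 = 08
17 ^ 99 = 8e
3d ^ 01 = 3c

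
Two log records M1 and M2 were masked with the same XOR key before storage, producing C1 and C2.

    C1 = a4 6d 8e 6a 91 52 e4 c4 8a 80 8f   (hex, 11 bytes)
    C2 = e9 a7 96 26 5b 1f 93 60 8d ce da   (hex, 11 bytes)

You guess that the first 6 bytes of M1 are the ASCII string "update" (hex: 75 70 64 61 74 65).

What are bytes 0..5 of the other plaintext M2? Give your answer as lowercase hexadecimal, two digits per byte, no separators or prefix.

38ba7c2dbe28

First, C1 ⊕ C2 = (M1 ⊕ K) ⊕ (M2 ⊕ K) = M1 ⊕ M2, so the key drops out. Then M2 = (M1 ⊕ M2) ⊕ M1 over the first 6 bytes.
byte 0: (a4 ^ e9) ^ 75 = 4d ^ 75 = 38
byte 1: (6d ^ a7) ^ 70 = ca ^ 70 = ba
byte 2: (8e ^ 96) ^ 64 = 18 ^ 64 = 7c
byte 3: (6a ^ 26) ^ 61 = 4c ^ 61 = 2d
byte 4: (91 ^ 5b) ^ 74 = ca ^ 74 = be
byte 5: (52 ^ 1f) ^ 65 = 4d ^ 65 = 28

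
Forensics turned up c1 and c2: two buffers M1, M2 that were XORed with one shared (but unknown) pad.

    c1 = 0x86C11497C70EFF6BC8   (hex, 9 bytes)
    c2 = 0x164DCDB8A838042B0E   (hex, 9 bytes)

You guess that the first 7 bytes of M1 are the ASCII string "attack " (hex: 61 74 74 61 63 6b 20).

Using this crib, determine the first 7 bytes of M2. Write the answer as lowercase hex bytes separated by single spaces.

First, c1 ⊕ c2 = (M1 ⊕ K) ⊕ (M2 ⊕ K) = M1 ⊕ M2, so the key drops out. Then M2 = (M1 ⊕ M2) ⊕ M1 over the first 7 bytes.
byte 0: (86 ^ 16) ^ 61 = 90 ^ 61 = f1
byte 1: (c1 ^ 4d) ^ 74 = 8c ^ 74 = f8
byte 2: (14 ^ cd) ^ 74 = d9 ^ 74 = ad
byte 3: (97 ^ b8) ^ 61 = 2f ^ 61 = 4e
byte 4: (c7 ^ a8) ^ 63 = 6f ^ 63 = 0c
byte 5: (0e ^ 38) ^ 6b = 36 ^ 6b = 5d
byte 6: (ff ^ 04) ^ 20 = fb ^ 20 = db

f1 f8 ad 4e 0c 5d db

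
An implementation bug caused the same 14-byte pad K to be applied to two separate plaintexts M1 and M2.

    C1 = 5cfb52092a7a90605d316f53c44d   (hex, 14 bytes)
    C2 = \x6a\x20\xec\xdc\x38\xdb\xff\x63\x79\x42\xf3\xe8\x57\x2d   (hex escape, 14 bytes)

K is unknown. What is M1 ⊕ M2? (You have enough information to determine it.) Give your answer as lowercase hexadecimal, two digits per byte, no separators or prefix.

C1 ⊕ C2 = (M1 ⊕ K) ⊕ (M2 ⊕ K) = M1 ⊕ M2 — the shared key cancels under XOR.
byte 0: 5c ^ 6a = 36
byte 1: fb ^ 20 = db
byte 2: 52 ^ ec = be
byte 3: 09 ^ dc = d5
byte 4: 2a ^ 38 = 12
byte 5: 7a ^ db = a1
byte 6: 90 ^ ff = 6f
byte 7: 60 ^ 63 = 03
byte 8: 5d ^ 79 = 24
byte 9: 31 ^ 42 = 73
byte 10: 6f ^ f3 = 9c
byte 11: 53 ^ e8 = bb
byte 12: c4 ^ 57 = 93
byte 13: 4d ^ 2d = 60

36dbbed512a16f0324739cbb9360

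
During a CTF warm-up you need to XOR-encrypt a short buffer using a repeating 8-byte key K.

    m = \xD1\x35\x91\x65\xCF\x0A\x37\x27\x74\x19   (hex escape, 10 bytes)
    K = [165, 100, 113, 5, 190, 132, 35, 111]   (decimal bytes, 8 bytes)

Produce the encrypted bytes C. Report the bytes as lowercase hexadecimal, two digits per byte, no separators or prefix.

7451e060718e1448d17d

The 8-byte key repeats, so the effective keystream is a5 64 71 05 be 84 23 6f a5 64.
byte 0: 209 XOR 165 = 116
byte 1:  53 XOR 100 =  81
byte 2: 145 XOR 113 = 224
byte 3: 101 XOR   5 =  96
byte 4: 207 XOR 190 = 113
byte 5:  10 XOR 132 = 142
byte 6:  55 XOR  35 =  20
byte 7:  39 XOR 111 =  72
byte 8: 116 XOR 165 = 209
byte 9:  25 XOR 100 = 125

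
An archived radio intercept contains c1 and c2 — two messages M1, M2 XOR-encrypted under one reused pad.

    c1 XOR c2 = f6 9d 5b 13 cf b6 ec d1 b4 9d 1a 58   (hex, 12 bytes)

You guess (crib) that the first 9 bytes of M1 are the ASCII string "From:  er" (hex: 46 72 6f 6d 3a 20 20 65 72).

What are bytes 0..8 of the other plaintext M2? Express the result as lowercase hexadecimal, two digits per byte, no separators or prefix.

Since c1 ⊕ c2 = M1 ⊕ M2, XORing with the guessed M1 bytes yields the corresponding M2 bytes: M2 = (c1 ⊕ c2) ⊕ M1.
f6 xor 46 = b0
9d xor 72 = ef
5b xor 6f = 34
13 xor 6d = 7e
cf xor 3a = f5
b6 xor 20 = 96
ec xor 20 = cc
d1 xor 65 = b4
b4 xor 72 = c6

b0ef347ef596ccb4c6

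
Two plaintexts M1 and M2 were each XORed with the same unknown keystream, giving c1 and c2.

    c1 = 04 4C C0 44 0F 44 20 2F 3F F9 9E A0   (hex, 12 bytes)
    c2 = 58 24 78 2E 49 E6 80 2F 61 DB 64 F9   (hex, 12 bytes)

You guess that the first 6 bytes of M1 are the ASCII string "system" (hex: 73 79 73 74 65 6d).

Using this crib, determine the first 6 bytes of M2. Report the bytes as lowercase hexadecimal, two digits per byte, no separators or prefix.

2f11cb1e23cf

First, c1 ⊕ c2 = (M1 ⊕ K) ⊕ (M2 ⊕ K) = M1 ⊕ M2, so the key drops out. Then M2 = (M1 ⊕ M2) ⊕ M1 over the first 6 bytes.
byte 0: (04 ^ 58) ^ 73 = 5c ^ 73 = 2f
byte 1: (4c ^ 24) ^ 79 = 68 ^ 79 = 11
byte 2: (c0 ^ 78) ^ 73 = b8 ^ 73 = cb
byte 3: (44 ^ 2e) ^ 74 = 6a ^ 74 = 1e
byte 4: (0f ^ 49) ^ 65 = 46 ^ 65 = 23
byte 5: (44 ^ e6) ^ 6d = a2 ^ 6d = cf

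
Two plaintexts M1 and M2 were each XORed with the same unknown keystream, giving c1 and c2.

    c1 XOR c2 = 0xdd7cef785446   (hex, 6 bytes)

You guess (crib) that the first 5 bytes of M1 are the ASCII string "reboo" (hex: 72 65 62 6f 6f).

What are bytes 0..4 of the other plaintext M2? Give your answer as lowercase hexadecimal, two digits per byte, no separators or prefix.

af198d173b

Since c1 ⊕ c2 = M1 ⊕ M2, XORing with the guessed M1 bytes yields the corresponding M2 bytes: M2 = (c1 ⊕ c2) ⊕ M1.
byte 0: 221 ^ 114 = 175
byte 1: 124 ^ 101 =  25
byte 2: 239 ^  98 = 141
byte 3: 120 ^ 111 =  23
byte 4:  84 ^ 111 =  59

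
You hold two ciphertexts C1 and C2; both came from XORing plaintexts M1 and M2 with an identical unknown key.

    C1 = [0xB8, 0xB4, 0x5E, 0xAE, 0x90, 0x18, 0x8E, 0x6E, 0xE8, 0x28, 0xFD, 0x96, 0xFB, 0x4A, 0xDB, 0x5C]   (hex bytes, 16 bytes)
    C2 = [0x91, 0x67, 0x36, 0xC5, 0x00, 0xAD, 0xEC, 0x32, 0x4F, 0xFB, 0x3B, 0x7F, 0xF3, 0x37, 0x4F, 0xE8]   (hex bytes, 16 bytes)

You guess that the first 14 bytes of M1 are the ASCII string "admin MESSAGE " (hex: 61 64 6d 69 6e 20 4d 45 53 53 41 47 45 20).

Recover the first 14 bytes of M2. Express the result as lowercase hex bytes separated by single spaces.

First, C1 ⊕ C2 = (M1 ⊕ K) ⊕ (M2 ⊕ K) = M1 ⊕ M2, so the key drops out. Then M2 = (M1 ⊕ M2) ⊕ M1 over the first 14 bytes.
byte 0: (b8 ^ 91) ^ 61 = 29 ^ 61 = 48
byte 1: (b4 ^ 67) ^ 64 = d3 ^ 64 = b7
byte 2: (5e ^ 36) ^ 6d = 68 ^ 6d = 05
byte 3: (ae ^ c5) ^ 69 = 6b ^ 69 = 02
byte 4: (90 ^ 00) ^ 6e = 90 ^ 6e = fe
byte 5: (18 ^ ad) ^ 20 = b5 ^ 20 = 95
byte 6: (8e ^ ec) ^ 4d = 62 ^ 4d = 2f
byte 7: (6e ^ 32) ^ 45 = 5c ^ 45 = 19
byte 8: (e8 ^ 4f) ^ 53 = a7 ^ 53 = f4
byte 9: (28 ^ fb) ^ 53 = d3 ^ 53 = 80
byte 10: (fd ^ 3b) ^ 41 = c6 ^ 41 = 87
byte 11: (96 ^ 7f) ^ 47 = e9 ^ 47 = ae
byte 12: (fb ^ f3) ^ 45 = 08 ^ 45 = 4d
byte 13: (4a ^ 37) ^ 20 = 7d ^ 20 = 5d

48 b7 05 02 fe 95 2f 19 f4 80 87 ae 4d 5d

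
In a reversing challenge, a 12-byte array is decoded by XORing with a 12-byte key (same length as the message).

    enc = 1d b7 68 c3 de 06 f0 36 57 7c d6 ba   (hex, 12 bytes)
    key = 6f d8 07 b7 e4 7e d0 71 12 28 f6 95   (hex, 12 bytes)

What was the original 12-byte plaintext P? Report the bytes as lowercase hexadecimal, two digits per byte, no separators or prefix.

726f6f743a7820474554202f

1d XOR 6f = 72
b7 XOR d8 = 6f
68 XOR 07 = 6f
c3 XOR b7 = 74
de XOR e4 = 3a
06 XOR 7e = 78
f0 XOR d0 = 20
36 XOR 71 = 47
57 XOR 12 = 45
7c XOR 28 = 54
d6 XOR f6 = 20
ba XOR 95 = 2f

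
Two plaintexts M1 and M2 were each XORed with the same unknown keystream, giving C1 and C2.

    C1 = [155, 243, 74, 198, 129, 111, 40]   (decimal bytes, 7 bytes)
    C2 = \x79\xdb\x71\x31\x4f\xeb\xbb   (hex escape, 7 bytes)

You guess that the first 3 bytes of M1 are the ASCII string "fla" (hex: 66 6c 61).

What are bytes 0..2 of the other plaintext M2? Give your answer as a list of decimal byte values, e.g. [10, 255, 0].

First, C1 ⊕ C2 = (M1 ⊕ K) ⊕ (M2 ⊕ K) = M1 ⊕ M2, so the key drops out. Then M2 = (M1 ⊕ M2) ⊕ M1 over the first 3 bytes.
byte 0: (9b XOR 79) XOR 66 = e2 XOR 66 = 84
byte 1: (f3 XOR db) XOR 6c = 28 XOR 6c = 44
byte 2: (4a XOR 71) XOR 61 = 3b XOR 61 = 5a

[132, 68, 90]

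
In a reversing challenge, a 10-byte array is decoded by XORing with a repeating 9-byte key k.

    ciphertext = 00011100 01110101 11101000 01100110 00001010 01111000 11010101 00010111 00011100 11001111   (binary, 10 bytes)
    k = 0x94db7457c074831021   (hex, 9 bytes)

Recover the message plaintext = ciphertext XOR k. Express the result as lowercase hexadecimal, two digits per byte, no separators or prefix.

88ae9c31ca0c56073d5b

The 9-byte key repeats, so the effective keystream is 94 db 74 57 c0 74 83 10 21 94.
byte 0:  28 ^ 148 = 136
byte 1: 117 ^ 219 = 174
byte 2: 232 ^ 116 = 156
byte 3: 102 ^  87 =  49
byte 4:  10 ^ 192 = 202
byte 5: 120 ^ 116 =  12
byte 6: 213 ^ 131 =  86
byte 7:  23 ^  16 =   7
byte 8:  28 ^  33 =  61
byte 9: 207 ^ 148 =  91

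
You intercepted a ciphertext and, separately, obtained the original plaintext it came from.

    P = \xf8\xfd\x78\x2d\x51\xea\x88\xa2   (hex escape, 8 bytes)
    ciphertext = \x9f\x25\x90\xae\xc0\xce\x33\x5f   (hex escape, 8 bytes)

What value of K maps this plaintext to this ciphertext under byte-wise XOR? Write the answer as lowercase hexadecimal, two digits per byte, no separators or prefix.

67d8e8839124bbfd

Since ciphertext = P ⊕ K, XORing both sides with P gives K = P ⊕ ciphertext.
byte 0: 11111000 XOR 10011111 = 01100111
byte 1: 11111101 XOR 00100101 = 11011000
byte 2: 01111000 XOR 10010000 = 11101000
byte 3: 00101101 XOR 10101110 = 10000011
byte 4: 01010001 XOR 11000000 = 10010001
byte 5: 11101010 XOR 11001110 = 00100100
byte 6: 10001000 XOR 00110011 = 10111011
byte 7: 10100010 XOR 01011111 = 11111101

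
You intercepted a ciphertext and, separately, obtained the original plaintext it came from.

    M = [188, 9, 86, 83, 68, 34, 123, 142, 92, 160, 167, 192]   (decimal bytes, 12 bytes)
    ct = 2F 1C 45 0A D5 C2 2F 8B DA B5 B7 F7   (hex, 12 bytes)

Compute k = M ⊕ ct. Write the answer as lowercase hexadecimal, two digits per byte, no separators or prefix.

9315135991e0540586151037

Since ct = M ⊕ k, XORing both sides with M gives k = M ⊕ ct.
10111100 ^ 00101111 = 10010011
00001001 ^ 00011100 = 00010101
01010110 ^ 01000101 = 00010011
01010011 ^ 00001010 = 01011001
01000100 ^ 11010101 = 10010001
00100010 ^ 11000010 = 11100000
01111011 ^ 00101111 = 01010100
10001110 ^ 10001011 = 00000101
01011100 ^ 11011010 = 10000110
10100000 ^ 10110101 = 00010101
10100111 ^ 10110111 = 00010000
11000000 ^ 11110111 = 00110111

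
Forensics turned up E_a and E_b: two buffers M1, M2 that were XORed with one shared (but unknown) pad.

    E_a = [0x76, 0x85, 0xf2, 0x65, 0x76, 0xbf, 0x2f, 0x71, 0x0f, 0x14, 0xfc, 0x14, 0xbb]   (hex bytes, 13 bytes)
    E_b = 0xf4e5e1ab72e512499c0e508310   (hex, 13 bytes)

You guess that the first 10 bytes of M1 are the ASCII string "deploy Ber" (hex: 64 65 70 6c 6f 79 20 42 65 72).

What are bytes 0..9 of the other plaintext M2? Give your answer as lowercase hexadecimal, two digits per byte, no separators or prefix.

First, E_a ⊕ E_b = (M1 ⊕ K) ⊕ (M2 ⊕ K) = M1 ⊕ M2, so the key drops out. Then M2 = (M1 ⊕ M2) ⊕ M1 over the first 10 bytes.
byte 0: (76 ⊕ f4) ⊕ 64 = 82 ⊕ 64 = e6
byte 1: (85 ⊕ e5) ⊕ 65 = 60 ⊕ 65 = 05
byte 2: (f2 ⊕ e1) ⊕ 70 = 13 ⊕ 70 = 63
byte 3: (65 ⊕ ab) ⊕ 6c = ce ⊕ 6c = a2
byte 4: (76 ⊕ 72) ⊕ 6f = 04 ⊕ 6f = 6b
byte 5: (bf ⊕ e5) ⊕ 79 = 5a ⊕ 79 = 23
byte 6: (2f ⊕ 12) ⊕ 20 = 3d ⊕ 20 = 1d
byte 7: (71 ⊕ 49) ⊕ 42 = 38 ⊕ 42 = 7a
byte 8: (0f ⊕ 9c) ⊕ 65 = 93 ⊕ 65 = f6
byte 9: (14 ⊕ 0e) ⊕ 72 = 1a ⊕ 72 = 68

e60563a26b231d7af668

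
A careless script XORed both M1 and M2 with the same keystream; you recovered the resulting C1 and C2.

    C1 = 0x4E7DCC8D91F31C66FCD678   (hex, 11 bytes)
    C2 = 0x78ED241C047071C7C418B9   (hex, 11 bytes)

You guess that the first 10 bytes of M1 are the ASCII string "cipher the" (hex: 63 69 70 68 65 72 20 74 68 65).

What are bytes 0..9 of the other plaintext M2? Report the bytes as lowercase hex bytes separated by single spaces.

55 f9 98 f9 f0 f1 4d d5 50 ab

First, C1 ⊕ C2 = (M1 ⊕ K) ⊕ (M2 ⊕ K) = M1 ⊕ M2, so the key drops out. Then M2 = (M1 ⊕ M2) ⊕ M1 over the first 10 bytes.
byte 0: (4e ⊕ 78) ⊕ 63 = 36 ⊕ 63 = 55
byte 1: (7d ⊕ ed) ⊕ 69 = 90 ⊕ 69 = f9
byte 2: (cc ⊕ 24) ⊕ 70 = e8 ⊕ 70 = 98
byte 3: (8d ⊕ 1c) ⊕ 68 = 91 ⊕ 68 = f9
byte 4: (91 ⊕ 04) ⊕ 65 = 95 ⊕ 65 = f0
byte 5: (f3 ⊕ 70) ⊕ 72 = 83 ⊕ 72 = f1
byte 6: (1c ⊕ 71) ⊕ 20 = 6d ⊕ 20 = 4d
byte 7: (66 ⊕ c7) ⊕ 74 = a1 ⊕ 74 = d5
byte 8: (fc ⊕ c4) ⊕ 68 = 38 ⊕ 68 = 50
byte 9: (d6 ⊕ 18) ⊕ 65 = ce ⊕ 65 = ab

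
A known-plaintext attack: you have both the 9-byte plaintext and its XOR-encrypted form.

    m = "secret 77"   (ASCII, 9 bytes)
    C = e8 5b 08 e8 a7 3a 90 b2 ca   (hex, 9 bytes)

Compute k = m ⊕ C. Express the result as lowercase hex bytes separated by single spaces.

Since C = m ⊕ k, XORing both sides with m gives k = m ⊕ C.
73 ^ e8 = 9b
65 ^ 5b = 3e
63 ^ 08 = 6b
72 ^ e8 = 9a
65 ^ a7 = c2
74 ^ 3a = 4e
20 ^ 90 = b0
37 ^ b2 = 85
37 ^ ca = fd

9b 3e 6b 9a c2 4e b0 85 fd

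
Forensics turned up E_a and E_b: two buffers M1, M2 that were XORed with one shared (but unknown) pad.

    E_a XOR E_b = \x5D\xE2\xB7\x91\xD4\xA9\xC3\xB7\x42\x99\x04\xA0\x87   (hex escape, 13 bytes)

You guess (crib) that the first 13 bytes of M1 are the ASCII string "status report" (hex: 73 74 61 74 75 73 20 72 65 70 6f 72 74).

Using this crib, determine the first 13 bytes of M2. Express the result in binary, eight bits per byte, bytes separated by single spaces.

00101110 10010110 11010110 11100101 10100001 11011010 11100011 11000101 00100111 11101001 01101011 11010010 11110011

Since E_a ⊕ E_b = M1 ⊕ M2, XORing with the guessed M1 bytes yields the corresponding M2 bytes: M2 = (E_a ⊕ E_b) ⊕ M1.
byte 0: 5d ⊕ 73 = 2e
byte 1: e2 ⊕ 74 = 96
byte 2: b7 ⊕ 61 = d6
byte 3: 91 ⊕ 74 = e5
byte 4: d4 ⊕ 75 = a1
byte 5: a9 ⊕ 73 = da
byte 6: c3 ⊕ 20 = e3
byte 7: b7 ⊕ 72 = c5
byte 8: 42 ⊕ 65 = 27
byte 9: 99 ⊕ 70 = e9
byte 10: 04 ⊕ 6f = 6b
byte 11: a0 ⊕ 72 = d2
byte 12: 87 ⊕ 74 = f3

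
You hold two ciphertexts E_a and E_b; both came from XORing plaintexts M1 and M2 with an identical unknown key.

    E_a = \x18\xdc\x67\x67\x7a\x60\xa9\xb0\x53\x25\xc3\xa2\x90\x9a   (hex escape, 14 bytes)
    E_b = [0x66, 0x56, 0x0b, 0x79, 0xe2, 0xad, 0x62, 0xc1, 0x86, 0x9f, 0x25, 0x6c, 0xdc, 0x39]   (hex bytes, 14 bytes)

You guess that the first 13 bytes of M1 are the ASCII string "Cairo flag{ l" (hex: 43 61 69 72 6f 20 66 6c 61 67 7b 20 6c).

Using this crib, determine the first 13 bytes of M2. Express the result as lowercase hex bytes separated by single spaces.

3d eb 05 6c f7 ed ad 1d b4 dd 9d ee 20

First, E_a ⊕ E_b = (M1 ⊕ K) ⊕ (M2 ⊕ K) = M1 ⊕ M2, so the key drops out. Then M2 = (M1 ⊕ M2) ⊕ M1 over the first 13 bytes.
byte 0: (18 xor 66) xor 43 = 7e xor 43 = 3d
byte 1: (dc xor 56) xor 61 = 8a xor 61 = eb
byte 2: (67 xor 0b) xor 69 = 6c xor 69 = 05
byte 3: (67 xor 79) xor 72 = 1e xor 72 = 6c
byte 4: (7a xor e2) xor 6f = 98 xor 6f = f7
byte 5: (60 xor ad) xor 20 = cd xor 20 = ed
byte 6: (a9 xor 62) xor 66 = cb xor 66 = ad
byte 7: (b0 xor c1) xor 6c = 71 xor 6c = 1d
byte 8: (53 xor 86) xor 61 = d5 xor 61 = b4
byte 9: (25 xor 9f) xor 67 = ba xor 67 = dd
byte 10: (c3 xor 25) xor 7b = e6 xor 7b = 9d
byte 11: (a2 xor 6c) xor 20 = ce xor 20 = ee
byte 12: (90 xor dc) xor 6c = 4c xor 6c = 20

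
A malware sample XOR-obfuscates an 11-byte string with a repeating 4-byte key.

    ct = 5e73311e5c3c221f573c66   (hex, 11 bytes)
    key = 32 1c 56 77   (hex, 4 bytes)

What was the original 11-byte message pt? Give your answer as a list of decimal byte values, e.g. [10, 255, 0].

The 4-byte key repeats, so the effective keystream is 32 1c 56 77 32 1c 56 77 32 1c 56.
byte 0: 5e xor 32 = 6c
byte 1: 73 xor 1c = 6f
byte 2: 31 xor 56 = 67
byte 3: 1e xor 77 = 69
byte 4: 5c xor 32 = 6e
byte 5: 3c xor 1c = 20
byte 6: 22 xor 56 = 74
byte 7: 1f xor 77 = 68
byte 8: 57 xor 32 = 65
byte 9: 3c xor 1c = 20
byte 10: 66 xor 56 = 30

[108, 111, 103, 105, 110, 32, 116, 104, 101, 32, 48]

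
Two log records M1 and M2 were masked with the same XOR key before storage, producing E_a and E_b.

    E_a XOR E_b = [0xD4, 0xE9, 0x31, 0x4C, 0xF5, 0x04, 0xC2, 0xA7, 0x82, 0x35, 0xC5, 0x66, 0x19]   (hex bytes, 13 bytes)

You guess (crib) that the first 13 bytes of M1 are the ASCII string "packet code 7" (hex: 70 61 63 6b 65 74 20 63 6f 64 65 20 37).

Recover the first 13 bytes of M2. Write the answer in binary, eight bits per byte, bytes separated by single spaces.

10100100 10001000 01010010 00100111 10010000 01110000 11100010 11000100 11101101 01010001 10100000 01000110 00101110

Since E_a ⊕ E_b = M1 ⊕ M2, XORing with the guessed M1 bytes yields the corresponding M2 bytes: M2 = (E_a ⊕ E_b) ⊕ M1.
byte 0: 212 XOR 112 = 164
byte 1: 233 XOR  97 = 136
byte 2:  49 XOR  99 =  82
byte 3:  76 XOR 107 =  39
byte 4: 245 XOR 101 = 144
byte 5:   4 XOR 116 = 112
byte 6: 194 XOR  32 = 226
byte 7: 167 XOR  99 = 196
byte 8: 130 XOR 111 = 237
byte 9:  53 XOR 100 =  81
byte 10: 197 XOR 101 = 160
byte 11: 102 XOR  32 =  70
byte 12:  25 XOR  55 =  46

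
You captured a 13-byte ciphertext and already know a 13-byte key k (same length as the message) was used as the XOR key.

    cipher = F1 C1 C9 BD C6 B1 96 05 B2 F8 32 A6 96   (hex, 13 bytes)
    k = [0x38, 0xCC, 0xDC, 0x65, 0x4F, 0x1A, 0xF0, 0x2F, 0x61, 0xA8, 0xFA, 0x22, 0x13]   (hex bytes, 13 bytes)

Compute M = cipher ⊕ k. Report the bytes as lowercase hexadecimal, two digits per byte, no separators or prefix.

f1 ^ 38 = c9
c1 ^ cc = 0d
c9 ^ dc = 15
bd ^ 65 = d8
c6 ^ 4f = 89
b1 ^ 1a = ab
96 ^ f0 = 66
05 ^ 2f = 2a
b2 ^ 61 = d3
f8 ^ a8 = 50
32 ^ fa = c8
a6 ^ 22 = 84
96 ^ 13 = 85

c90d15d889ab662ad350c88485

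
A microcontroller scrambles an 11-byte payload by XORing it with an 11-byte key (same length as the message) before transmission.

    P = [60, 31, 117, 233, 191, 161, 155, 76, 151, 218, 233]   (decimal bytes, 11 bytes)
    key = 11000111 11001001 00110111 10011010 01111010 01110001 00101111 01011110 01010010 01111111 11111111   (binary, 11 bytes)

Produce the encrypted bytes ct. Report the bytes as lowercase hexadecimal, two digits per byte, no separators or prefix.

fbd64273c5d0b412c5a516

byte 0: 00111100 xor 11000111 = 11111011
byte 1: 00011111 xor 11001001 = 11010110
byte 2: 01110101 xor 00110111 = 01000010
byte 3: 11101001 xor 10011010 = 01110011
byte 4: 10111111 xor 01111010 = 11000101
byte 5: 10100001 xor 01110001 = 11010000
byte 6: 10011011 xor 00101111 = 10110100
byte 7: 01001100 xor 01011110 = 00010010
byte 8: 10010111 xor 01010010 = 11000101
byte 9: 11011010 xor 01111111 = 10100101
byte 10: 11101001 xor 11111111 = 00010110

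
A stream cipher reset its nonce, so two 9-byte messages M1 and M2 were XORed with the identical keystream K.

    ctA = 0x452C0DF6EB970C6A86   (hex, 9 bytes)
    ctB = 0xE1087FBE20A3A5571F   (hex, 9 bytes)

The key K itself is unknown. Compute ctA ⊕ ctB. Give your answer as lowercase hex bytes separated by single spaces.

a4 24 72 48 cb 34 a9 3d 99

ctA ⊕ ctB = (M1 ⊕ K) ⊕ (M2 ⊕ K) = M1 ⊕ M2 — the shared key cancels under XOR.
45 ⊕ e1 = a4
2c ⊕ 08 = 24
0d ⊕ 7f = 72
f6 ⊕ be = 48
eb ⊕ 20 = cb
97 ⊕ a3 = 34
0c ⊕ a5 = a9
6a ⊕ 57 = 3d
86 ⊕ 1f = 99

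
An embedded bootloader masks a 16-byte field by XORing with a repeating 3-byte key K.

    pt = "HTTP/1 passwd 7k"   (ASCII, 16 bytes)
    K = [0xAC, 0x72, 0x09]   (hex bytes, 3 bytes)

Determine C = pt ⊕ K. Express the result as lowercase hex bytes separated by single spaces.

e4 26 5d fc 5d 38 8c 02 68 df 01 7e c8 52 3e c7

The 3-byte key repeats, so the effective keystream is ac 72 09 ac 72 09 ac 72 09 ac 72 09 ac 72 09 ac.
byte 0: 48 ⊕ ac = e4
byte 1: 54 ⊕ 72 = 26
byte 2: 54 ⊕ 09 = 5d
byte 3: 50 ⊕ ac = fc
byte 4: 2f ⊕ 72 = 5d
byte 5: 31 ⊕ 09 = 38
byte 6: 20 ⊕ ac = 8c
byte 7: 70 ⊕ 72 = 02
byte 8: 61 ⊕ 09 = 68
byte 9: 73 ⊕ ac = df
byte 10: 73 ⊕ 72 = 01
byte 11: 77 ⊕ 09 = 7e
byte 12: 64 ⊕ ac = c8
byte 13: 20 ⊕ 72 = 52
byte 14: 37 ⊕ 09 = 3e
byte 15: 6b ⊕ ac = c7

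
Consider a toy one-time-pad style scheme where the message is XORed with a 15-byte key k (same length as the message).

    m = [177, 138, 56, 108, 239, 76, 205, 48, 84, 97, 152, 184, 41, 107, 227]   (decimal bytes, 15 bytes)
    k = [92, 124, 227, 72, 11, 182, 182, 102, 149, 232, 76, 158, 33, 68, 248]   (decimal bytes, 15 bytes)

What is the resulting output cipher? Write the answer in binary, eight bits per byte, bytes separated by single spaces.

11101101 11110110 11011011 00100100 11100100 11111010 01111011 01010110 11000001 10001001 11010100 00100110 00001000 00101111 00011011

byte 0: 10110001 ^ 01011100 = 11101101
byte 1: 10001010 ^ 01111100 = 11110110
byte 2: 00111000 ^ 11100011 = 11011011
byte 3: 01101100 ^ 01001000 = 00100100
byte 4: 11101111 ^ 00001011 = 11100100
byte 5: 01001100 ^ 10110110 = 11111010
byte 6: 11001101 ^ 10110110 = 01111011
byte 7: 00110000 ^ 01100110 = 01010110
byte 8: 01010100 ^ 10010101 = 11000001
byte 9: 01100001 ^ 11101000 = 10001001
byte 10: 10011000 ^ 01001100 = 11010100
byte 11: 10111000 ^ 10011110 = 00100110
byte 12: 00101001 ^ 00100001 = 00001000
byte 13: 01101011 ^ 01000100 = 00101111
byte 14: 11100011 ^ 11111000 = 00011011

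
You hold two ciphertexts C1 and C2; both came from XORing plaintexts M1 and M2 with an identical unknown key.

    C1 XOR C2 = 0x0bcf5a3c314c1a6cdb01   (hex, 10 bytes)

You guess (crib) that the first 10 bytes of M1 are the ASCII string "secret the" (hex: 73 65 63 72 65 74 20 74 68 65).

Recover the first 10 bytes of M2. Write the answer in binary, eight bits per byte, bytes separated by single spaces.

Since C1 ⊕ C2 = M1 ⊕ M2, XORing with the guessed M1 bytes yields the corresponding M2 bytes: M2 = (C1 ⊕ C2) ⊕ M1.
byte 0: 0b xor 73 = 78
byte 1: cf xor 65 = aa
byte 2: 5a xor 63 = 39
byte 3: 3c xor 72 = 4e
byte 4: 31 xor 65 = 54
byte 5: 4c xor 74 = 38
byte 6: 1a xor 20 = 3a
byte 7: 6c xor 74 = 18
byte 8: db xor 68 = b3
byte 9: 01 xor 65 = 64

01111000 10101010 00111001 01001110 01010100 00111000 00111010 00011000 10110011 01100100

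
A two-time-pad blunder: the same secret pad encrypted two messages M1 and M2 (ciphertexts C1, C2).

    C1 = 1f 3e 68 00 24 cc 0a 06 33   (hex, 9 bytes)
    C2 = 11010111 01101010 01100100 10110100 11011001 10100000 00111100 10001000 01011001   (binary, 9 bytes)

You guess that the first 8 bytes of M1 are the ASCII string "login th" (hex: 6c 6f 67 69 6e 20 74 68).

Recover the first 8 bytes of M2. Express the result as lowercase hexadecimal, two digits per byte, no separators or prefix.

a43b6bdd934c42e6

First, C1 ⊕ C2 = (M1 ⊕ K) ⊕ (M2 ⊕ K) = M1 ⊕ M2, so the key drops out. Then M2 = (M1 ⊕ M2) ⊕ M1 over the first 8 bytes.
byte 0: (1f xor d7) xor 6c = c8 xor 6c = a4
byte 1: (3e xor 6a) xor 6f = 54 xor 6f = 3b
byte 2: (68 xor 64) xor 67 = 0c xor 67 = 6b
byte 3: (00 xor b4) xor 69 = b4 xor 69 = dd
byte 4: (24 xor d9) xor 6e = fd xor 6e = 93
byte 5: (cc xor a0) xor 20 = 6c xor 20 = 4c
byte 6: (0a xor 3c) xor 74 = 36 xor 74 = 42
byte 7: (06 xor 88) xor 68 = 8e xor 68 = e6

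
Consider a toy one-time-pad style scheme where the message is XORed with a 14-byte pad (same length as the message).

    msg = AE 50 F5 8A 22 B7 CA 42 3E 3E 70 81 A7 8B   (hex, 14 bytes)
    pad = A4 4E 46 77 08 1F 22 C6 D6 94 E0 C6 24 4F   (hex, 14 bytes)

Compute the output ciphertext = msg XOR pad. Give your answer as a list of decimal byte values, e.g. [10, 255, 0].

[10, 30, 179, 253, 42, 168, 232, 132, 232, 170, 144, 71, 131, 196]

ae XOR a4 = 0a
50 XOR 4e = 1e
f5 XOR 46 = b3
8a XOR 77 = fd
22 XOR 08 = 2a
b7 XOR 1f = a8
ca XOR 22 = e8
42 XOR c6 = 84
3e XOR d6 = e8
3e XOR 94 = aa
70 XOR e0 = 90
81 XOR c6 = 47
a7 XOR 24 = 83
8b XOR 4f = c4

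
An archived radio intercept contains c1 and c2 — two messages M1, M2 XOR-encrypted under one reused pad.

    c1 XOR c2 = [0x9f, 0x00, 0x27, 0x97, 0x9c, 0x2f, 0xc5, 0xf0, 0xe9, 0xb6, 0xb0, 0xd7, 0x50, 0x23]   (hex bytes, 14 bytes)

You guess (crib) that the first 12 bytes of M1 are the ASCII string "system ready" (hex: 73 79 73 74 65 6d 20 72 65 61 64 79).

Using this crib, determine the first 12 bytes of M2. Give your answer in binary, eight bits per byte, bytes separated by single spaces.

Since c1 ⊕ c2 = M1 ⊕ M2, XORing with the guessed M1 bytes yields the corresponding M2 bytes: M2 = (c1 ⊕ c2) ⊕ M1.
10011111 ⊕ 01110011 = 11101100
00000000 ⊕ 01111001 = 01111001
00100111 ⊕ 01110011 = 01010100
10010111 ⊕ 01110100 = 11100011
10011100 ⊕ 01100101 = 11111001
00101111 ⊕ 01101101 = 01000010
11000101 ⊕ 00100000 = 11100101
11110000 ⊕ 01110010 = 10000010
11101001 ⊕ 01100101 = 10001100
10110110 ⊕ 01100001 = 11010111
10110000 ⊕ 01100100 = 11010100
11010111 ⊕ 01111001 = 10101110

11101100 01111001 01010100 11100011 11111001 01000010 11100101 10000010 10001100 11010111 11010100 10101110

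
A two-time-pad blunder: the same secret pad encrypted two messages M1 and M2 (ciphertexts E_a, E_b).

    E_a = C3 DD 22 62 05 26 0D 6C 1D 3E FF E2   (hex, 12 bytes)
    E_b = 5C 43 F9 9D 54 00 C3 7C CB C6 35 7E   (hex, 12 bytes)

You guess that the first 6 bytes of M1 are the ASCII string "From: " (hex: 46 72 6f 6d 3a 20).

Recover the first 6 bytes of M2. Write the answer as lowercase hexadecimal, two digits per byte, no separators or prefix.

First, E_a ⊕ E_b = (M1 ⊕ K) ⊕ (M2 ⊕ K) = M1 ⊕ M2, so the key drops out. Then M2 = (M1 ⊕ M2) ⊕ M1 over the first 6 bytes.
byte 0: (c3 ^ 5c) ^ 46 = 9f ^ 46 = d9
byte 1: (dd ^ 43) ^ 72 = 9e ^ 72 = ec
byte 2: (22 ^ f9) ^ 6f = db ^ 6f = b4
byte 3: (62 ^ 9d) ^ 6d = ff ^ 6d = 92
byte 4: (05 ^ 54) ^ 3a = 51 ^ 3a = 6b
byte 5: (26 ^ 00) ^ 20 = 26 ^ 20 = 06

d9ecb4926b06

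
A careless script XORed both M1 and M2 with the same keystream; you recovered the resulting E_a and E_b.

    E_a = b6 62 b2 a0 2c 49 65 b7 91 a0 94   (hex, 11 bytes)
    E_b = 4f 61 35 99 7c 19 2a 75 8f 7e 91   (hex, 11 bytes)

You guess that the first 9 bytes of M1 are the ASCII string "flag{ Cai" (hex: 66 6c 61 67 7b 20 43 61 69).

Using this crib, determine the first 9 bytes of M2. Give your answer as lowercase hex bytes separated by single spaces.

9f 6f e6 5e 2b 70 0c a3 77

First, E_a ⊕ E_b = (M1 ⊕ K) ⊕ (M2 ⊕ K) = M1 ⊕ M2, so the key drops out. Then M2 = (M1 ⊕ M2) ⊕ M1 over the first 9 bytes.
byte 0: (b6 XOR 4f) XOR 66 = f9 XOR 66 = 9f
byte 1: (62 XOR 61) XOR 6c = 03 XOR 6c = 6f
byte 2: (b2 XOR 35) XOR 61 = 87 XOR 61 = e6
byte 3: (a0 XOR 99) XOR 67 = 39 XOR 67 = 5e
byte 4: (2c XOR 7c) XOR 7b = 50 XOR 7b = 2b
byte 5: (49 XOR 19) XOR 20 = 50 XOR 20 = 70
byte 6: (65 XOR 2a) XOR 43 = 4f XOR 43 = 0c
byte 7: (b7 XOR 75) XOR 61 = c2 XOR 61 = a3
byte 8: (91 XOR 8f) XOR 69 = 1e XOR 69 = 77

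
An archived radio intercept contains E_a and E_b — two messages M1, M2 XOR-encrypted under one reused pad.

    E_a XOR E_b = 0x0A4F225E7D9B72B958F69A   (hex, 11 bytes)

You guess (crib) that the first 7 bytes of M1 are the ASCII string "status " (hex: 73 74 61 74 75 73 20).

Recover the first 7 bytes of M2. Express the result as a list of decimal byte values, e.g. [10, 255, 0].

Since E_a ⊕ E_b = M1 ⊕ M2, XORing with the guessed M1 bytes yields the corresponding M2 bytes: M2 = (E_a ⊕ E_b) ⊕ M1.
00001010 ⊕ 01110011 = 01111001
01001111 ⊕ 01110100 = 00111011
00100010 ⊕ 01100001 = 01000011
01011110 ⊕ 01110100 = 00101010
01111101 ⊕ 01110101 = 00001000
10011011 ⊕ 01110011 = 11101000
01110010 ⊕ 00100000 = 01010010

[121, 59, 67, 42, 8, 232, 82]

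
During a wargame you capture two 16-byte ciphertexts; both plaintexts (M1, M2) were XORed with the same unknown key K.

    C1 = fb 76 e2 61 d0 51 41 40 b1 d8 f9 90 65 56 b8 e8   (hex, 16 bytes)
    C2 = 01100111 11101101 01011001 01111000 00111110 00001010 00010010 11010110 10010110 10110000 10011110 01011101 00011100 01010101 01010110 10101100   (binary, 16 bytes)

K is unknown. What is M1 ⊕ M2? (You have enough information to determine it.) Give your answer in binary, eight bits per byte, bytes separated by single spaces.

10011100 10011011 10111011 00011001 11101110 01011011 01010011 10010110 00100111 01101000 01100111 11001101 01111001 00000011 11101110 01000100

C1 ⊕ C2 = (M1 ⊕ K) ⊕ (M2 ⊕ K) = M1 ⊕ M2 — the shared key cancels under XOR.
fb ^ 67 = 9c
76 ^ ed = 9b
e2 ^ 59 = bb
61 ^ 78 = 19
d0 ^ 3e = ee
51 ^ 0a = 5b
41 ^ 12 = 53
40 ^ d6 = 96
b1 ^ 96 = 27
d8 ^ b0 = 68
f9 ^ 9e = 67
90 ^ 5d = cd
65 ^ 1c = 79
56 ^ 55 = 03
b8 ^ 56 = ee
e8 ^ ac = 44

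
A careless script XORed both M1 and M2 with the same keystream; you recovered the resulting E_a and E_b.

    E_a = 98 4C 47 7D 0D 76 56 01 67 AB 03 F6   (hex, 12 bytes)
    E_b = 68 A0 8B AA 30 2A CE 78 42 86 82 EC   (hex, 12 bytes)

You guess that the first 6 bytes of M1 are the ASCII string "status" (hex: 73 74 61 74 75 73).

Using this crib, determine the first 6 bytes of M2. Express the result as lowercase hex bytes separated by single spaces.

First, E_a ⊕ E_b = (M1 ⊕ K) ⊕ (M2 ⊕ K) = M1 ⊕ M2, so the key drops out. Then M2 = (M1 ⊕ M2) ⊕ M1 over the first 6 bytes.
byte 0: (98 ⊕ 68) ⊕ 73 = f0 ⊕ 73 = 83
byte 1: (4c ⊕ a0) ⊕ 74 = ec ⊕ 74 = 98
byte 2: (47 ⊕ 8b) ⊕ 61 = cc ⊕ 61 = ad
byte 3: (7d ⊕ aa) ⊕ 74 = d7 ⊕ 74 = a3
byte 4: (0d ⊕ 30) ⊕ 75 = 3d ⊕ 75 = 48
byte 5: (76 ⊕ 2a) ⊕ 73 = 5c ⊕ 73 = 2f

83 98 ad a3 48 2f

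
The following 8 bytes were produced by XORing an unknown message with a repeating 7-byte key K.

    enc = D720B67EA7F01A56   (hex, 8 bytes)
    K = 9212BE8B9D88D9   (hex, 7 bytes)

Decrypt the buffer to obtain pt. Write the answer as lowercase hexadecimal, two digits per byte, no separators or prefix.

453208f53a78c3c4

The 7-byte key repeats, so the effective keystream is 92 12 be 8b 9d 88 d9 92.
byte 0: d7 XOR 92 = 45
byte 1: 20 XOR 12 = 32
byte 2: b6 XOR be = 08
byte 3: 7e XOR 8b = f5
byte 4: a7 XOR 9d = 3a
byte 5: f0 XOR 88 = 78
byte 6: 1a XOR d9 = c3
byte 7: 56 XOR 92 = c4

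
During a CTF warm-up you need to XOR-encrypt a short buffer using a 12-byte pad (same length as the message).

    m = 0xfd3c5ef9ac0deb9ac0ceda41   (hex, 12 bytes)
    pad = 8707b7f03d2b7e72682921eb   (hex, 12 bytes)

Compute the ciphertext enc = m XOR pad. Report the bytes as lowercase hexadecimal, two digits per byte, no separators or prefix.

XOR is its own inverse, so applying the key byte-wise gives the result directly.
byte 0: fd ^ 87 = 7a
byte 1: 3c ^ 07 = 3b
byte 2: 5e ^ b7 = e9
byte 3: f9 ^ f0 = 09
byte 4: ac ^ 3d = 91
byte 5: 0d ^ 2b = 26
byte 6: eb ^ 7e = 95
byte 7: 9a ^ 72 = e8
byte 8: c0 ^ 68 = a8
byte 9: ce ^ 29 = e7
byte 10: da ^ 21 = fb
byte 11: 41 ^ eb = aa

7a3be909912695e8a8e7fbaa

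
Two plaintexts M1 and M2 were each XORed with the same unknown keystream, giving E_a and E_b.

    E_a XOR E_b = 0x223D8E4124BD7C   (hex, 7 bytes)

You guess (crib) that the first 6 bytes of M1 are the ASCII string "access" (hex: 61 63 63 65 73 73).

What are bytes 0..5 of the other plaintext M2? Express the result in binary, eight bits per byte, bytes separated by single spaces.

01000011 01011110 11101101 00100100 01010111 11001110

Since E_a ⊕ E_b = M1 ⊕ M2, XORing with the guessed M1 bytes yields the corresponding M2 bytes: M2 = (E_a ⊕ E_b) ⊕ M1.
byte 0: 22 xor 61 = 43
byte 1: 3d xor 63 = 5e
byte 2: 8e xor 63 = ed
byte 3: 41 xor 65 = 24
byte 4: 24 xor 73 = 57
byte 5: bd xor 73 = ce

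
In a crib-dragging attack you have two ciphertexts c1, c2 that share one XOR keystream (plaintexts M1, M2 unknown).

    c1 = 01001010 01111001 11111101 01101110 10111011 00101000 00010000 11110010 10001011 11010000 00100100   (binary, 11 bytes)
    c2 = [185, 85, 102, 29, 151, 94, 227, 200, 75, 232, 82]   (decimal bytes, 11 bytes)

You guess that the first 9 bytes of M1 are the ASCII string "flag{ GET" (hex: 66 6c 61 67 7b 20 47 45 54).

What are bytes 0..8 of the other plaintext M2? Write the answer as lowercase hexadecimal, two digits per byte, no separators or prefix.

9540fa145756b47f94

First, c1 ⊕ c2 = (M1 ⊕ K) ⊕ (M2 ⊕ K) = M1 ⊕ M2, so the key drops out. Then M2 = (M1 ⊕ M2) ⊕ M1 over the first 9 bytes.
byte 0: (4a ^ b9) ^ 66 = f3 ^ 66 = 95
byte 1: (79 ^ 55) ^ 6c = 2c ^ 6c = 40
byte 2: (fd ^ 66) ^ 61 = 9b ^ 61 = fa
byte 3: (6e ^ 1d) ^ 67 = 73 ^ 67 = 14
byte 4: (bb ^ 97) ^ 7b = 2c ^ 7b = 57
byte 5: (28 ^ 5e) ^ 20 = 76 ^ 20 = 56
byte 6: (10 ^ e3) ^ 47 = f3 ^ 47 = b4
byte 7: (f2 ^ c8) ^ 45 = 3a ^ 45 = 7f
byte 8: (8b ^ 4b) ^ 54 = c0 ^ 54 = 94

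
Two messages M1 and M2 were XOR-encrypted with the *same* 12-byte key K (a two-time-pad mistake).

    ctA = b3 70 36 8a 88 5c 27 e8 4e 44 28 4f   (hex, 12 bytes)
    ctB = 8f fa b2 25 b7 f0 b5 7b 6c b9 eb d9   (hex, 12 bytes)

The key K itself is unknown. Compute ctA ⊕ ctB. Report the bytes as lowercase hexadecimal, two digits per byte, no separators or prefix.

ctA ⊕ ctB = (M1 ⊕ K) ⊕ (M2 ⊕ K) = M1 ⊕ M2 — the shared key cancels under XOR.
byte 0: 179 ⊕ 143 =  60
byte 1: 112 ⊕ 250 = 138
byte 2:  54 ⊕ 178 = 132
byte 3: 138 ⊕  37 = 175
byte 4: 136 ⊕ 183 =  63
byte 5:  92 ⊕ 240 = 172
byte 6:  39 ⊕ 181 = 146
byte 7: 232 ⊕ 123 = 147
byte 8:  78 ⊕ 108 =  34
byte 9:  68 ⊕ 185 = 253
byte 10:  40 ⊕ 235 = 195
byte 11:  79 ⊕ 217 = 150

3c8a84af3fac929322fdc396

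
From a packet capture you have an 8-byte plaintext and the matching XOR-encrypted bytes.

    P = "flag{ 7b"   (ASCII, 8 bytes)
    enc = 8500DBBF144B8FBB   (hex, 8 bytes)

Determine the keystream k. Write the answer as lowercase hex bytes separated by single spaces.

Since enc = P ⊕ k, XORing both sides with P gives k = P ⊕ enc.
byte 0: 102 ^ 133 = 227
byte 1: 108 ^   0 = 108
byte 2:  97 ^ 219 = 186
byte 3: 103 ^ 191 = 216
byte 4: 123 ^  20 = 111
byte 5:  32 ^  75 = 107
byte 6:  55 ^ 143 = 184
byte 7:  98 ^ 187 = 217

e3 6c ba d8 6f 6b b8 d9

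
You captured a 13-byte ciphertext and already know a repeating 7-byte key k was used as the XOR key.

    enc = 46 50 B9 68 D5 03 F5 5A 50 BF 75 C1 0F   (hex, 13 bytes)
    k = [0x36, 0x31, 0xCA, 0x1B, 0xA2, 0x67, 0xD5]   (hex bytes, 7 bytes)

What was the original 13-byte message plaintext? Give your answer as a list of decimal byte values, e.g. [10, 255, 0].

[112, 97, 115, 115, 119, 100, 32, 108, 97, 117, 110, 99, 104]

The 7-byte key repeats, so the effective keystream is 36 31 ca 1b a2 67 d5 36 31 ca 1b a2 67.
byte 0: 46 xor 36 = 70
byte 1: 50 xor 31 = 61
byte 2: b9 xor ca = 73
byte 3: 68 xor 1b = 73
byte 4: d5 xor a2 = 77
byte 5: 03 xor 67 = 64
byte 6: f5 xor d5 = 20
byte 7: 5a xor 36 = 6c
byte 8: 50 xor 31 = 61
byte 9: bf xor ca = 75
byte 10: 75 xor 1b = 6e
byte 11: c1 xor a2 = 63
byte 12: 0f xor 67 = 68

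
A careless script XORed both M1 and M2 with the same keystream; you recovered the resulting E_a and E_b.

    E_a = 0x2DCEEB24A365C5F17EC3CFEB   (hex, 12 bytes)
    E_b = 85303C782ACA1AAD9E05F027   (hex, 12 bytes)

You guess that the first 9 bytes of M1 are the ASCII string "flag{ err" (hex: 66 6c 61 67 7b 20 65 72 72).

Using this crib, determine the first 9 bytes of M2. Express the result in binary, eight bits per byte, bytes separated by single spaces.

First, E_a ⊕ E_b = (M1 ⊕ K) ⊕ (M2 ⊕ K) = M1 ⊕ M2, so the key drops out. Then M2 = (M1 ⊕ M2) ⊕ M1 over the first 9 bytes.
byte 0: (2d xor 85) xor 66 = a8 xor 66 = ce
byte 1: (ce xor 30) xor 6c = fe xor 6c = 92
byte 2: (eb xor 3c) xor 61 = d7 xor 61 = b6
byte 3: (24 xor 78) xor 67 = 5c xor 67 = 3b
byte 4: (a3 xor 2a) xor 7b = 89 xor 7b = f2
byte 5: (65 xor ca) xor 20 = af xor 20 = 8f
byte 6: (c5 xor 1a) xor 65 = df xor 65 = ba
byte 7: (f1 xor ad) xor 72 = 5c xor 72 = 2e
byte 8: (7e xor 9e) xor 72 = e0 xor 72 = 92

11001110 10010010 10110110 00111011 11110010 10001111 10111010 00101110 10010010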